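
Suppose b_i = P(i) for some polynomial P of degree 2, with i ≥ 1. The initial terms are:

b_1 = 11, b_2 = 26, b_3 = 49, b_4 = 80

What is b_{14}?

830

1st diffs: 15, 23, 31.
2nd diffs: 8, 8 (constant).
So b_i = 4i^2 + 3i + 4.
Evaluating at i = 14 gives b_{14} = 830.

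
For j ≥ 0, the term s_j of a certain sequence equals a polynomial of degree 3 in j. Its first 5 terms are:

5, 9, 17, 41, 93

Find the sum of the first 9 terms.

1st diffs: 4, 8, 24, 52.
2nd diffs: 4, 16, 28.
3rd diffs: 12, 12 (constant).
Newton forward-difference form: s_j = 5 + 4·C(j,1) + 4·C(j,2) + 12·C(j,3).
Continuing: 185, 329, 537, 821.
Summing j = 0..8 (9 terms) gives 2037.

2037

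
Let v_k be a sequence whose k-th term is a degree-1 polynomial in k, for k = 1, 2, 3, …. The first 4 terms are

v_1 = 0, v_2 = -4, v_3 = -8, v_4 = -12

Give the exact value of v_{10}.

-36

1st diffs: -4, -4, -4 (constant).
So v_k = -4k + 4.
Evaluating at k = 10 gives v_{10} = -36.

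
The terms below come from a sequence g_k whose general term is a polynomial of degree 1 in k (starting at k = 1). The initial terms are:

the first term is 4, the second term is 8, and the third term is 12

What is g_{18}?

1st diffs: 4, 4 (constant).
So g_k = 4k.
Evaluating at k = 18 gives g_{18} = 72.

72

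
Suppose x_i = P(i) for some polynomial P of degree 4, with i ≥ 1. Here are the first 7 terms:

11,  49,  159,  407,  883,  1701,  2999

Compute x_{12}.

23199

1st diffs: 38, 110, 248, 476, 818, 1298.
2nd diffs: 72, 138, 228, 342, 480.
3rd diffs: 66, 90, 114, 138.
4th diffs: 24, 24, 24 (constant).
Newton forward-difference form: x_i = 11 + 38·C(i-1,1) + 72·C(i-1,2) + 66·C(i-1,3) + 24·C(i-1,4).
At i = 12: i-1 = 11, so x_{12} = 11 + 418 + 3960 + 10890 + 7920 = 23199.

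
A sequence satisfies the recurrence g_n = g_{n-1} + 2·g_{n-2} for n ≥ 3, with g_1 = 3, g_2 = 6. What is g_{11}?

g_3 = 12;  g_4 = 24;  g_5 = 48;  g_6 = 96;  g_7 = 192;  g_8 = 384;  g_9 = 768;  g_{10} = 1536;  g_{11} = 3072.
(Characteristic roots are 2 and -1.)

3072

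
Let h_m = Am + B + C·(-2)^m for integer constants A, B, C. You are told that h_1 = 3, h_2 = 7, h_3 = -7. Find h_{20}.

Write the equations: A + B - 2C = 3; 2A + B + 4C = 7; 3A + B - 8C = -7.
Subtracting the first from the second: A + 6C = 4.
Subtracting the second from the third: A - 12C = -14.
Solving: C = 1, A = -2, then B = 7.
So h_m = -2·m + 7 + 1·(-2)^m; at m=20 this is 1048543.

1048543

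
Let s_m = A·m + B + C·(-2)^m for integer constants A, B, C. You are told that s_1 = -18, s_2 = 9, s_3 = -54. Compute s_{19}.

Write the equations: A + B - 2C = -18; 2A + B + 4C = 9; 3A + B - 8C = -54.
Subtracting the first from the second: A + 6C = 27.
Subtracting the second from the third: A - 12C = -63.
Solving: C = 5, A = -3, then B = -5.
Hence s_{19} = -3·19 + (-5) + 5·(-524288) = -2621502.

-2621502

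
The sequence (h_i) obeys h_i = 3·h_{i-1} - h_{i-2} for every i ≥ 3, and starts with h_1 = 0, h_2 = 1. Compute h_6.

55

Iterate the recurrence:
h_3 = 3  h_4 = 8  h_5 = 21  h_6 = 55.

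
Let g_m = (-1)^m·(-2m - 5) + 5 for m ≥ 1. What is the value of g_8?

(-1)^8 = 1; -2m - 5 at m=8 is -21; so g_8 = -16.

-16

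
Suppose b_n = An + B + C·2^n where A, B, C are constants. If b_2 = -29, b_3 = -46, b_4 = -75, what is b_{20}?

-3145835

Write the equations: 2A + B + 4C = -29; 3A + B + 8C = -46; 4A + B + 16C = -75.
Subtracting the first from the second: A + 4C = -17.
Subtracting the second from the third: A + 8C = -29.
Solving: C = -3, A = -5, then B = -7.
So b_n = -5·n + (-7) + (-3)·2^n; at n=20 this is -3145835.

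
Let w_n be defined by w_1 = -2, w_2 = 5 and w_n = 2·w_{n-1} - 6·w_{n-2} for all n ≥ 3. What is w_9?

3424

Applying the relation repeatedly:
w_3 = 22, w_4 = 14, w_5 = -104, w_6 = -292, w_7 = 40, w_8 = 1832, w_9 = 3424.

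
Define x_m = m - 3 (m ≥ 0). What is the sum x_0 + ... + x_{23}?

Over m = 0..23: Σm = 276.
Total = (1)·276 + (-3)·24 = 204.

204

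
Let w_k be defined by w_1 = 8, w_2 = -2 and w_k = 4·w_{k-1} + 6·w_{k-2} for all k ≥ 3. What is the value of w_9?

Compute successive terms:
w_3 = 40, w_4 = 148, w_5 = 832, w_6 = 4216, w_7 = 21856, w_8 = 112720, w_9 = 582016.

582016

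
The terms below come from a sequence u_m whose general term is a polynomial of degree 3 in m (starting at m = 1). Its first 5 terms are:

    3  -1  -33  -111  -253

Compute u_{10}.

1st diffs: -4, -32, -78, -142.
2nd diffs: -28, -46, -64.
3rd diffs: -18, -18 (constant).
Newton forward-difference form: u_m = 3 + (-4)·C(m-1,1) + (-28)·C(m-1,2) + (-18)·C(m-1,3).
At m = 10: m-1 = 9, so u_{10} = 3 - 36 - 1008 - 1512 = -2553.

-2553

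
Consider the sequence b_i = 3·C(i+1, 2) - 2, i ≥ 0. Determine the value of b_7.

C(8, 2) = 28, so b_7 = 82.

82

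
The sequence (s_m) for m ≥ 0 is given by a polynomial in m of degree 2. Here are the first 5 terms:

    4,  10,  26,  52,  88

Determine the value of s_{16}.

1300

1st diffs: 6, 16, 26, 36.
2nd diffs: 10, 10, 10 (constant).
Newton forward-difference form: s_m = 4 + 6·C(m,1) + 10·C(m,2).
At m = 16: m = 16, so s_{16} = 4 + 96 + 1200 = 1300.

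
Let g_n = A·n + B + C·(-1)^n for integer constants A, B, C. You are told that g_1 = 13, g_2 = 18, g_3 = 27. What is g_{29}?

At n = 1, 2, 3: A + B - C = 13; 2A + B + C = 18; 3A + B - C = 27.
Subtracting the first from the second: A + 2C = 5.
Subtracting the second from the third: A - 2C = 9.
Solving: C = -1, A = 7, then B = 5.
Hence g_{29} = 7·29 + 5 + (-1)·(-1) = 209.

209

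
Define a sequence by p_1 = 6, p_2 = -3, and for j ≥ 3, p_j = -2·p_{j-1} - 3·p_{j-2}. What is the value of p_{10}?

Iterate the recurrence:
p_3 = -12;  p_4 = 33;  p_5 = -30;  p_6 = -39;  p_7 = 168;  p_8 = -219;  p_9 = -66;  p_{10} = 789.

789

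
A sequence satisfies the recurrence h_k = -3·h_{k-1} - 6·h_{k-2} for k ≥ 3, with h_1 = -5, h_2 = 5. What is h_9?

Applying the relation repeatedly:
h_3 = 15;  h_4 = -75;  h_5 = 135;  h_6 = 45;  h_7 = -945;  h_8 = 2565;  h_9 = -2025.

-2025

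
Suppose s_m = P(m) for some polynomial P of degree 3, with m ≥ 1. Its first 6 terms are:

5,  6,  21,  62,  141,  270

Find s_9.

1077

1st diffs: 1, 15, 41, 79, 129.
2nd diffs: 14, 26, 38, 50.
3rd diffs: 12, 12, 12 (constant).
Newton forward-difference form: s_m = 5 + 1·C(m-1,1) + 14·C(m-1,2) + 12·C(m-1,3).
At m = 9: m-1 = 8, so s_9 = 5 + 8 + 392 + 672 = 1077.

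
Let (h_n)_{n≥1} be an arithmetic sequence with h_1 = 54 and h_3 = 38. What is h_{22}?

Common difference d = (38 - 54) / (3 - 1) = -8.
h_n = 54 + (n - 1)·(-8).
h_{22} = 54 + 21·(-8) = -114.

-114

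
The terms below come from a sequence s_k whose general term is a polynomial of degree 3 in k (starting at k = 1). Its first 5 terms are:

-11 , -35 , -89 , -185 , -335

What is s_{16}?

-8981

1st diffs: -24, -54, -96, -150.
2nd diffs: -30, -42, -54.
3rd diffs: -12, -12 (constant).
So s_k = -2k^3 - 3k^2 - k - 5.
Evaluating at k = 16 gives s_{16} = -8981.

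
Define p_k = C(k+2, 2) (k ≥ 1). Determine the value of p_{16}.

C(18, 2) = 153, so p_{16} = 153.

153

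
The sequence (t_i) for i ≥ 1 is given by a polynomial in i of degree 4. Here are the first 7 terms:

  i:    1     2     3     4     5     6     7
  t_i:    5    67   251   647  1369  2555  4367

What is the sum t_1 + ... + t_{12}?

1st diffs: 62, 184, 396, 722, 1186, 1812.
2nd diffs: 122, 212, 326, 464, 626.
3rd diffs: 90, 114, 138, 162.
4th diffs: 24, 24, 24 (constant).
Newton forward-difference form: t_i = 5 + 62·C(i-1,1) + 122·C(i-1,2) + 90·C(i-1,3) + 24·C(i-1,4).
Continuing: …, 6991, 10637, 15539, 21955, …, t_{12} = 30167.
Summing i = 1..12 (12 terms) gives 94550.

94550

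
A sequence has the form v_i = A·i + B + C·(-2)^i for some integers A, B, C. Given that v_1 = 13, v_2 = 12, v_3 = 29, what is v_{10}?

Plug in i = 1, 2, 3: A + B - 2C = 13; 2A + B + 4C = 12; 3A + B - 8C = 29.
Subtracting the first from the second: A + 6C = -1.
Subtracting the second from the third: A - 12C = 17.
Solving: C = -1, A = 5, then B = 6.
Hence v_{10} = 5·10 + 6 + (-1)·1024 = -968.

-968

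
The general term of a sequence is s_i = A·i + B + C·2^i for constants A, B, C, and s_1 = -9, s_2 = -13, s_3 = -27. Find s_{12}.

-20413

Write the equations: A + B + 2C = -9; 2A + B + 4C = -13; 3A + B + 8C = -27.
Subtracting the first from the second: A + 2C = -4.
Subtracting the second from the third: A + 4C = -14.
Solving: C = -5, A = 6, then B = -5.
So s_i = 6·i + (-5) + (-5)·2^i; at i=12 this is -20413.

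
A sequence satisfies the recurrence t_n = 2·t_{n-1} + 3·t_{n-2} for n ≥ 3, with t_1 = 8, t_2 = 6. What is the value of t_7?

2556

Iterate the recurrence:
t_3 = 36;  t_4 = 90;  t_5 = 288;  t_6 = 846;  t_7 = 2556.
(Characteristic roots are 3 and -1.)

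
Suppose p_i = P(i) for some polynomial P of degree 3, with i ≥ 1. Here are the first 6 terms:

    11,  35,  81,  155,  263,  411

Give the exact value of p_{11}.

1961

1st diffs: 24, 46, 74, 108, 148.
2nd diffs: 22, 28, 34, 40.
3rd diffs: 6, 6, 6 (constant).
Newton forward-difference form: p_i = 11 + 24·C(i-1,1) + 22·C(i-1,2) + 6·C(i-1,3).
At i = 11: i-1 = 10, so p_{11} = 11 + 240 + 990 + 720 = 1961.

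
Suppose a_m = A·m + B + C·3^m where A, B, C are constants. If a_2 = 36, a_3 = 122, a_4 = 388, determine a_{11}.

The three given values yield: 2A + B + 9C = 36; 3A + B + 27C = 122; 4A + B + 81C = 388.
Subtracting the first from the second: A + 18C = 86.
Subtracting the second from the third: A + 54C = 266.
Solving: C = 5, A = -4, then B = -1.
So a_m = -4·m + (-1) + 5·3^m; at m=11 this is 885690.

885690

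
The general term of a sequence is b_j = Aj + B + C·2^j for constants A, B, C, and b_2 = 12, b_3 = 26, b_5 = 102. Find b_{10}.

At j = 2, 3, 5: 2A + B + 4C = 12; 3A + B + 8C = 26; 5A + B + 32C = 102.
Subtracting the first from the second: A + 4C = 14.
Subtracting the second from the third: 2A + 24C = 76.
Solving: C = 3, A = 2, then B = -4.
Therefore b_{10} = 20 + (-4) + 3·1024 = 3088.

3088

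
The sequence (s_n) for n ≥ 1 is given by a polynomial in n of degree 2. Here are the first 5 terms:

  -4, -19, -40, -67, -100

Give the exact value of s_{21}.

-1444

1st diffs: -15, -21, -27, -33.
2nd diffs: -6, -6, -6 (constant).
Newton forward-difference form: s_n = -4 + (-15)·C(n-1,1) + (-6)·C(n-1,2).
At n = 21: n-1 = 20, so s_{21} = -4 - 300 - 1140 = -1444.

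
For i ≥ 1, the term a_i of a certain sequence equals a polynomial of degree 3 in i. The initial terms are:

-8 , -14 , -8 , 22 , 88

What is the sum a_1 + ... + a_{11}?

1st diffs: -6, 6, 30, 66.
2nd diffs: 12, 24, 36.
3rd diffs: 12, 12 (constant).
Newton forward-difference form: a_i = -8 + (-6)·C(i-1,1) + 12·C(i-1,2) + 12·C(i-1,3).
Continuing: …, 202, 376, 622, 952, …, a_{11} = 1912.
Summing i = 1..11 (11 terms) gives 5522.

5522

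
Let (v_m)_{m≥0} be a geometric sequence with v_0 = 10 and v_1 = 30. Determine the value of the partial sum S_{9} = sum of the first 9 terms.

Common ratio r = 3.
v_m = 10·3^(m-0).
S = 10·(3^9 - 1)/(3 - 1) = 10·(19683 - 1)/(2) = 98410.

98410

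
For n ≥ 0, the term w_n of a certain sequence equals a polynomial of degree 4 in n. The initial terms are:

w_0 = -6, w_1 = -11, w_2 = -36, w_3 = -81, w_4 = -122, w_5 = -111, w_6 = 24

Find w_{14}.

1st diffs: -5, -25, -45, -41, 11, 135.
2nd diffs: -20, -20, 4, 52, 124.
3rd diffs: 0, 24, 48, 72.
4th diffs: 24, 24, 24 (constant).
So w_n = n^4 - 6n^3 + n^2 - n - 6.
Evaluating at n = 14 gives w_{14} = 22128.

22128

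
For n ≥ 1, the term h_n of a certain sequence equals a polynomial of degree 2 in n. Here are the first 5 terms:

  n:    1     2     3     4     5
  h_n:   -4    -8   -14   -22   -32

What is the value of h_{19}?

1st diffs: -4, -6, -8, -10.
2nd diffs: -2, -2, -2 (constant).
Newton forward-difference form: h_n = -4 + (-4)·C(n-1,1) + (-2)·C(n-1,2).
At n = 19: n-1 = 18, so h_{19} = -4 - 72 - 306 = -382.

-382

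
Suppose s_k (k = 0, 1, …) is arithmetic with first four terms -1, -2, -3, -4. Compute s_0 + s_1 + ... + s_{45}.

Common difference d = -1.
s_k = -1 + (k - 0)·(-1).
s_{45} = -46; S = 46·(-1 + (-46))/2 = -1081.

-1081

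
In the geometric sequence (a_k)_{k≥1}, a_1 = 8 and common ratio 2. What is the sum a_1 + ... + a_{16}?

524280

a_k = 8·2^(k-1).
S = 8·(2^16 - 1)/(2 - 1) = 8·(65536 - 1)/(1) = 524280.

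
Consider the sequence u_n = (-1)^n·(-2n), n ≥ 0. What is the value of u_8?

-16

(-1)^8 = 1; -2n at n=8 is -16; so u_8 = -16.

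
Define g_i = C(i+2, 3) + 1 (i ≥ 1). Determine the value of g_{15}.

C(17, 3) = 680, so g_{15} = 681.

681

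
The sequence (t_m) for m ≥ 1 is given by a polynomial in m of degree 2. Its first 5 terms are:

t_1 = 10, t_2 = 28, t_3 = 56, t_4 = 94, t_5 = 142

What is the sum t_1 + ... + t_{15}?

6590

1st diffs: 18, 28, 38, 48.
2nd diffs: 10, 10, 10 (constant).
Newton forward-difference form: t_m = 10 + 18·C(m-1,1) + 10·C(m-1,2).
Continuing: …, 200, 268, 346, 434, …, t_{15} = 1172.
Summing m = 1..15 (15 terms) gives 6590.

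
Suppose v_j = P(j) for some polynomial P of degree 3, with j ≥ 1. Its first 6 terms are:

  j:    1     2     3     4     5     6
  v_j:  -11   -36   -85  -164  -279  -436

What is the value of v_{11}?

-2061

1st diffs: -25, -49, -79, -115, -157.
2nd diffs: -24, -30, -36, -42.
3rd diffs: -6, -6, -6 (constant).
Newton forward-difference form: v_j = -11 + (-25)·C(j-1,1) + (-24)·C(j-1,2) + (-6)·C(j-1,3).
At j = 11: j-1 = 10, so v_{11} = -11 - 250 - 1080 - 720 = -2061.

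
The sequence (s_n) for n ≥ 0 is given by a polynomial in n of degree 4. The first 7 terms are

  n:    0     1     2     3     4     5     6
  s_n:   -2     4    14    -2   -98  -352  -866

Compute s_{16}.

-59906

1st diffs: 6, 10, -16, -96, -254, -514.
2nd diffs: 4, -26, -80, -158, -260.
3rd diffs: -30, -54, -78, -102.
4th diffs: -24, -24, -24 (constant).
Newton forward-difference form: s_n = -2 + 6·C(n,1) + 4·C(n,2) + (-30)·C(n,3) + (-24)·C(n,4).
At n = 16: n = 16, so s_{16} = -2 + 96 + 480 - 16800 - 43680 = -59906.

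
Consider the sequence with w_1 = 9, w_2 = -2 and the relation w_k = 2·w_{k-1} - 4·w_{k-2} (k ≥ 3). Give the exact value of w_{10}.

w_3 = -40; w_4 = -72; w_5 = 16; w_6 = 320; w_7 = 576; w_8 = -128; w_9 = -2560; w_{10} = -4608.

-4608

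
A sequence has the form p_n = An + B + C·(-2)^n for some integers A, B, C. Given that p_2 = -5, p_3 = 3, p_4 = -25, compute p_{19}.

524219

At n = 2, 3, 4: 2A + B + 4C = -5; 3A + B - 8C = 3; 4A + B + 16C = -25.
Subtracting the first from the second: A - 12C = 8.
Subtracting the second from the third: A + 24C = -28.
Solving: C = -1, A = -4, then B = 7.
So p_n = -4·n + 7 + (-1)·(-2)^n; at n=19 this is 524219.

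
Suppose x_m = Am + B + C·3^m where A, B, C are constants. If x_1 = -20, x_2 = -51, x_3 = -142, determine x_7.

At m = 1, 2, 3: A + B + 3C = -20; 2A + B + 9C = -51; 3A + B + 27C = -142.
Subtracting the first from the second: A + 6C = -31.
Subtracting the second from the third: A + 18C = -91.
Solving: C = -5, A = -1, then B = -4.
Hence x_7 = -1·7 + (-4) + (-5)·2187 = -10946.

-10946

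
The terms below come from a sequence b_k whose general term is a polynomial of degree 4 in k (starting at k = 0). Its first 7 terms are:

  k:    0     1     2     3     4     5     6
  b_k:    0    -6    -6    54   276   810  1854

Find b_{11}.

1st diffs: -6, 0, 60, 222, 534, 1044.
2nd diffs: 6, 60, 162, 312, 510.
3rd diffs: 54, 102, 150, 198.
4th diffs: 48, 48, 48 (constant).
Newton forward-difference form: b_k = (-6)·C(k,1) + 6·C(k,2) + 54·C(k,3) + 48·C(k,4).
At k = 11: k = 11, so b_{11} = -66 + 330 + 8910 + 15840 = 25014.

25014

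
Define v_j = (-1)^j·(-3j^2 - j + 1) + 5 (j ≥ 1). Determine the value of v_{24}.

(-1)^24 = 1; -3j^2 - j + 1 at j=24 is -1751; so v_{24} = -1746.

-1746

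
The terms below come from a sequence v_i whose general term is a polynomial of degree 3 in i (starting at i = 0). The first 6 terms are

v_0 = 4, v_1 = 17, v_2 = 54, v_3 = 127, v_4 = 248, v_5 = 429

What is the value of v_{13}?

5477

1st diffs: 13, 37, 73, 121, 181.
2nd diffs: 24, 36, 48, 60.
3rd diffs: 12, 12, 12 (constant).
Newton forward-difference form: v_i = 4 + 13·C(i,1) + 24·C(i,2) + 12·C(i,3).
At i = 13: i = 13, so v_{13} = 4 + 169 + 1872 + 3432 = 5477.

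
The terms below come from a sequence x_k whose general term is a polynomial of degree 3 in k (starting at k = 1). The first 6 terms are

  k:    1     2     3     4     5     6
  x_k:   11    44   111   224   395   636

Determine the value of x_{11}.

3311

1st diffs: 33, 67, 113, 171, 241.
2nd diffs: 34, 46, 58, 70.
3rd diffs: 12, 12, 12 (constant).
Newton forward-difference form: x_k = 11 + 33·C(k-1,1) + 34·C(k-1,2) + 12·C(k-1,3).
At k = 11: k-1 = 10, so x_{11} = 11 + 330 + 1530 + 1440 = 3311.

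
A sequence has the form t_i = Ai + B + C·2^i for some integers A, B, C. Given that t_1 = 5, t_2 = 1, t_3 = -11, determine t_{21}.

-8388515

Plug in i = 1, 2, 3: A + B + 2C = 5; 2A + B + 4C = 1; 3A + B + 8C = -11.
Subtracting the first from the second: A + 2C = -4.
Subtracting the second from the third: A + 4C = -12.
Solving: C = -4, A = 4, then B = 9.
Hence t_{21} = 4·21 + 9 + (-4)·2097152 = -8388515.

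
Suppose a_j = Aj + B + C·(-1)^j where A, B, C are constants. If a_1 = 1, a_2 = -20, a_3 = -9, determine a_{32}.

-170

At j = 1, 2, 3: A + B - C = 1; 2A + B + C = -20; 3A + B - C = -9.
Subtracting the first from the second: A + 2C = -21.
Subtracting the second from the third: A - 2C = 11.
Solving: C = -8, A = -5, then B = -2.
Therefore a_{32} = -160 + (-2) + (-8)·1 = -170.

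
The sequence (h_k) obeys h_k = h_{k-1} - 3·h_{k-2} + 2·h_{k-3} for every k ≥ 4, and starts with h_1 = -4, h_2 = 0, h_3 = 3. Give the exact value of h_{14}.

Iterate the recurrence:
h_4 = -5, h_5 = -14, h_6 = 7, …, h_{11} = 314, h_{12} = 103, h_{13} = -849, h_{14} = -530.

-530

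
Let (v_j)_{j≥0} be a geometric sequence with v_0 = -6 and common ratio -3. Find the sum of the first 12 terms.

797160

v_j = (-6)·(-3)^(j-0).
S = (-6)·((-3)^12 - 1)/(-3 - 1) = (-6)·(531441 - 1)/(-4) = 797160.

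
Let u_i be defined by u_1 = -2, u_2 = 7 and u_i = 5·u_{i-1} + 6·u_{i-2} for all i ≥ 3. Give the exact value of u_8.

Iterate the recurrence:
u_3 = 23;  u_4 = 157;  u_5 = 923;  u_6 = 5557;  u_7 = 33323;  u_8 = 199957.
(Characteristic roots are 6 and -1.)

199957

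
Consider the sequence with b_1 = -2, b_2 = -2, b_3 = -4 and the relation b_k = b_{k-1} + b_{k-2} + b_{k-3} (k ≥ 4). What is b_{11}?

-548

Compute successive terms:
b_4 = -8  b_5 = -14  b_6 = -26  b_7 = -48  b_8 = -88  b_9 = -162  b_{10} = -298  b_{11} = -548.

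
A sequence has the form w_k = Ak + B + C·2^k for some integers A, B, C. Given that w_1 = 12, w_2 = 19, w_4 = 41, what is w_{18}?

The three given values yield: A + B + 2C = 12; 2A + B + 4C = 19; 4A + B + 16C = 41.
Subtracting the first from the second: A + 2C = 7.
Subtracting the second from the third: 2A + 12C = 22.
Solving: C = 1, A = 5, then B = 5.
Therefore w_{18} = 90 + 5 + 1·262144 = 262239.

262239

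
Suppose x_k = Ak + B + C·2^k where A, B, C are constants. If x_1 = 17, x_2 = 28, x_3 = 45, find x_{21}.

6291567

Plug in k = 1, 2, 3: A + B + 2C = 17; 2A + B + 4C = 28; 3A + B + 8C = 45.
Subtracting the first from the second: A + 2C = 11.
Subtracting the second from the third: A + 4C = 17.
Solving: C = 3, A = 5, then B = 6.
Therefore x_{21} = 105 + 6 + 3·2097152 = 6291567.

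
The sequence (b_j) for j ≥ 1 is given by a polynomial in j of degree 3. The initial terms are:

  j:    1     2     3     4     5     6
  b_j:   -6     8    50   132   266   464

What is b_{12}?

1st diffs: 14, 42, 82, 134, 198.
2nd diffs: 28, 40, 52, 64.
3rd diffs: 12, 12, 12 (constant).
So b_j = 2j^3 + 2j^2 - 6j - 4.
Evaluating at j = 12 gives b_{12} = 3668.

3668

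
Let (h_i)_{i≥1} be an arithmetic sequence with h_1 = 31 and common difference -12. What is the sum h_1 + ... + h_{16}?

-944

h_i = 31 + (i - 1)·(-12).
h_{16} = -149; S = 16·(31 + (-149))/2 = -944.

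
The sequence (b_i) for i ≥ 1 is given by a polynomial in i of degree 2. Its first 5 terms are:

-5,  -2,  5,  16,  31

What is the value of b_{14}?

1st diffs: 3, 7, 11, 15.
2nd diffs: 4, 4, 4 (constant).
So b_i = 2i^2 - 3i - 4.
Evaluating at i = 14 gives b_{14} = 346.

346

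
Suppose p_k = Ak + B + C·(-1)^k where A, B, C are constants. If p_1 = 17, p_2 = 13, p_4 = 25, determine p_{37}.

233

The three given values yield: A + B - C = 17; 2A + B + C = 13; 4A + B + C = 25.
Subtracting the first from the second: A + 2C = -4.
Subtracting the second from the third: 2A = 12.
Solving: C = -5, A = 6, then B = 6.
Therefore p_{37} = 222 + 6 + (-5)·(-1) = 233.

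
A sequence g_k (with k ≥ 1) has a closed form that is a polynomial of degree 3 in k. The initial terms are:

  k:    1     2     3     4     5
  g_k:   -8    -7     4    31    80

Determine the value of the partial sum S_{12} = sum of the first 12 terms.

5140

1st diffs: 1, 11, 27, 49.
2nd diffs: 10, 16, 22.
3rd diffs: 6, 6 (constant).
Newton forward-difference form: g_k = -8 + 1·C(k-1,1) + 10·C(k-1,2) + 6·C(k-1,3).
Continuing: …, 157, 268, 419, 616, …, g_{12} = 1543.
Summing k = 1..12 (12 terms) gives 5140.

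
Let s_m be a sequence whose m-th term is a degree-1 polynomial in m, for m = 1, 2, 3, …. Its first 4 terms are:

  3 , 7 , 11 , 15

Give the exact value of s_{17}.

67

1st diffs: 4, 4, 4 (constant).
So s_m = 4m - 1.
Evaluating at m = 17 gives s_{17} = 67.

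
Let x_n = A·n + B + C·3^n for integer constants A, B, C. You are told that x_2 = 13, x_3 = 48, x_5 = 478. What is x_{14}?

9565921

At n = 2, 3, 5: 2A + B + 9C = 13; 3A + B + 27C = 48; 5A + B + 243C = 478.
Subtracting the first from the second: A + 18C = 35.
Subtracting the second from the third: 2A + 216C = 430.
Solving: C = 2, A = -1, then B = -3.
So x_n = -1·n + (-3) + 2·3^n; at n=14 this is 9565921.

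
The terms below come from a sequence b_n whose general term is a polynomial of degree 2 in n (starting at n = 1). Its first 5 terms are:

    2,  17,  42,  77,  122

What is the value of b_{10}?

1st diffs: 15, 25, 35, 45.
2nd diffs: 10, 10, 10 (constant).
So b_n = 5n^2 - 3.
Evaluating at n = 10 gives b_{10} = 497.

497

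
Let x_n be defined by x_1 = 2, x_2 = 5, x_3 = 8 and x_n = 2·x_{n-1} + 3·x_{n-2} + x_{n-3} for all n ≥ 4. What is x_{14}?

2396840

Compute successive terms:
x_4 = 33;  x_5 = 95;  x_6 = 297;  …;  x_{11} = 82065;  x_{12} = 252727;  x_{13} = 778297;  x_{14} = 2396840.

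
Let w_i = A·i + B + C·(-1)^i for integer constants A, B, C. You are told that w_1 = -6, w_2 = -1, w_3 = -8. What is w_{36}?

At i = 1, 2, 3: A + B - C = -6; 2A + B + C = -1; 3A + B - C = -8.
Subtracting the first from the second: A + 2C = 5.
Subtracting the second from the third: A - 2C = -7.
Solving: C = 3, A = -1, then B = -2.
Hence w_{36} = -1·36 + (-2) + 3·1 = -35.

-35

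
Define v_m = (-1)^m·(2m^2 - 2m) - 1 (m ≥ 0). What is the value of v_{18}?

611

(-1)^18 = 1; 2m^2 - 2m at m=18 is 612; so v_{18} = 611.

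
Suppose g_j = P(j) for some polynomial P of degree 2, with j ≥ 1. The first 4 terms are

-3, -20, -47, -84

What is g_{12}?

1st diffs: -17, -27, -37.
2nd diffs: -10, -10 (constant).
So g_j = -5j^2 - 2j + 4.
Evaluating at j = 12 gives g_{12} = -740.

-740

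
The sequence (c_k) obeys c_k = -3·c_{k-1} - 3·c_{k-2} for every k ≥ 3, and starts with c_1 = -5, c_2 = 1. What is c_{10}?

1053

Compute successive terms:
c_3 = 12; c_4 = -39; c_5 = 81; c_6 = -126; c_7 = 135; c_8 = -27; c_9 = -324; c_{10} = 1053.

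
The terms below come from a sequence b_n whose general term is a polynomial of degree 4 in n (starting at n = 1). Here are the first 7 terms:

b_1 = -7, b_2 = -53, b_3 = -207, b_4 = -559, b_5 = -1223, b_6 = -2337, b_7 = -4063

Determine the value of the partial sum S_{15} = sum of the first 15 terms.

1st diffs: -46, -154, -352, -664, -1114, -1726.
2nd diffs: -108, -198, -312, -450, -612.
3rd diffs: -90, -114, -138, -162.
4th diffs: -24, -24, -24 (constant).
Newton forward-difference form: b_n = -7 + (-46)·C(n-1,1) + (-108)·C(n-1,2) + (-90)·C(n-1,3) + (-24)·C(n-1,4).
Continuing: …, -6587, -10119, -14893, -21167, …, b_{15} = -67263.
Summing n = 1..15 (15 terms) gives -248997.

-248997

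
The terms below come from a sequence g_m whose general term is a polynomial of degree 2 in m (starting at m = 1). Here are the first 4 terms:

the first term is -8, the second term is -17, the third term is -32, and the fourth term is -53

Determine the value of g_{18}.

1st diffs: -9, -15, -21.
2nd diffs: -6, -6 (constant).
Newton forward-difference form: g_m = -8 + (-9)·C(m-1,1) + (-6)·C(m-1,2).
At m = 18: m-1 = 17, so g_{18} = -8 - 153 - 816 = -977.

-977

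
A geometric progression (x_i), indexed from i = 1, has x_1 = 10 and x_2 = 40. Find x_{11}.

Common ratio r = 4.
x_i = 10·4^(i-1).
x_{11} = 10·4^10 = 10485760.

10485760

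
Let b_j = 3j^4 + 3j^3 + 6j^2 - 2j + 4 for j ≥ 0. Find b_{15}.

163324

b_{15} = 3·15^4 + 3·15^3 + 6·15^2 - 2·15 + 4 = 163324.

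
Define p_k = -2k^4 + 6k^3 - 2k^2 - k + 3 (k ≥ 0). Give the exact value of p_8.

p_8 = -2·8^4 + 6·8^3 - 2·8^2 - 1·8 + 3 = -5253.

-5253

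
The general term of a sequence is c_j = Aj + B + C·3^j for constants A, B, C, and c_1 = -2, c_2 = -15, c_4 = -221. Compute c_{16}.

-129140081

The three given values yield: A + B + 3C = -2; 2A + B + 9C = -15; 4A + B + 81C = -221.
Subtracting the first from the second: A + 6C = -13.
Subtracting the second from the third: 2A + 72C = -206.
Solving: C = -3, A = 5, then B = 2.
So c_j = 5·j + 2 + (-3)·3^j; at j=16 this is -129140081.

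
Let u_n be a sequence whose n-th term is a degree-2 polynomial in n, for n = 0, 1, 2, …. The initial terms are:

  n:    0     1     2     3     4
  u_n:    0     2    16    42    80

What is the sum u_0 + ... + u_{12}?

3588

1st diffs: 2, 14, 26, 38.
2nd diffs: 12, 12, 12 (constant).
Newton forward-difference form: u_n = 2·C(n,1) + 12·C(n,2).
Continuing: …, 130, 192, 266, 352, …, u_{12} = 816.
Summing n = 0..12 (13 terms) gives 3588.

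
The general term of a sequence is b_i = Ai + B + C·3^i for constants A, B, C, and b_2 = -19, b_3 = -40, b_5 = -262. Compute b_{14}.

At i = 2, 3, 5: 2A + B + 9C = -19; 3A + B + 27C = -40; 5A + B + 243C = -262.
Subtracting the first from the second: A + 18C = -21.
Subtracting the second from the third: 2A + 216C = -222.
Solving: C = -1, A = -3, then B = -4.
Hence b_{14} = -3·14 + (-4) + (-1)·4782969 = -4783015.

-4783015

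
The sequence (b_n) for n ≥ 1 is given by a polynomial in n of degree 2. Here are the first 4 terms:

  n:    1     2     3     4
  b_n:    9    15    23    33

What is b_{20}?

465

1st diffs: 6, 8, 10.
2nd diffs: 2, 2 (constant).
Newton forward-difference form: b_n = 9 + 6·C(n-1,1) + 2·C(n-1,2).
At n = 20: n-1 = 19, so b_{20} = 9 + 114 + 342 = 465.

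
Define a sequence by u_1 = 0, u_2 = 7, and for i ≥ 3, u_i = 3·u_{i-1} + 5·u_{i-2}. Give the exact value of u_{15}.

673971501

Iterate the recurrence:
u_3 = 21;  u_4 = 98;  u_5 = 399;  …;  u_{12} = 9145283;  u_{13} = 38342304;  u_{14} = 160753327;  u_{15} = 673971501.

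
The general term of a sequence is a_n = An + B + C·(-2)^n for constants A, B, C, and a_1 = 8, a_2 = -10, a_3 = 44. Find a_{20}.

Write the equations: A + B - 2C = 8; 2A + B + 4C = -10; 3A + B - 8C = 44.
Subtracting the first from the second: A + 6C = -18.
Subtracting the second from the third: A - 12C = 54.
Solving: C = -4, A = 6, then B = -6.
So a_n = 6·n + (-6) + (-4)·(-2)^n; at n=20 this is -4194190.

-4194190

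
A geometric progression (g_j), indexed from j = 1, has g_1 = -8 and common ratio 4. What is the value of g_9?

-524288

g_j = (-8)·4^(j-1).
g_9 = (-8)·4^8 = -524288.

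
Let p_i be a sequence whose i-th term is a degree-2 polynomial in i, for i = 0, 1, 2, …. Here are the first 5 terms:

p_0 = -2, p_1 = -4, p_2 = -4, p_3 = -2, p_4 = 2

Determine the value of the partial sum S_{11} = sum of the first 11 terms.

198

1st diffs: -2, 0, 2, 4.
2nd diffs: 2, 2, 2 (constant).
Newton forward-difference form: p_i = -2 + (-2)·C(i,1) + 2·C(i,2).
Continuing: …, 8, 16, 26, 38, …, p_{10} = 68.
Summing i = 0..10 (11 terms) gives 198.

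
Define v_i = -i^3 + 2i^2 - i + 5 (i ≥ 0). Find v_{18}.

-5197

v_{18} = -1·18^3 + 2·18^2 - 1·18 + 5 = -5197.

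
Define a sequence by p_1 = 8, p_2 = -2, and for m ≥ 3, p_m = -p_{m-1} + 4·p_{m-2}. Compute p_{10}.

p_3 = 34  p_4 = -42  p_5 = 178  p_6 = -346  p_7 = 1058  p_8 = -2442  p_9 = 6674  p_{10} = -16442.

-16442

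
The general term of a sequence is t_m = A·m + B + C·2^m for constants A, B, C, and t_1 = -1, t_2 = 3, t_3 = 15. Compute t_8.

987

Write the equations: A + B + 2C = -1; 2A + B + 4C = 3; 3A + B + 8C = 15.
Subtracting the first from the second: A + 2C = 4.
Subtracting the second from the third: A + 4C = 12.
Solving: C = 4, A = -4, then B = -5.
Therefore t_8 = -32 + (-5) + 4·256 = 987.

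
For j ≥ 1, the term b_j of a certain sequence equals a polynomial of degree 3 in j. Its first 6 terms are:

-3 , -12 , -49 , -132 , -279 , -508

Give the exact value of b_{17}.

-13587

1st diffs: -9, -37, -83, -147, -229.
2nd diffs: -28, -46, -64, -82.
3rd diffs: -18, -18, -18 (constant).
Newton forward-difference form: b_j = -3 + (-9)·C(j-1,1) + (-28)·C(j-1,2) + (-18)·C(j-1,3).
At j = 17: j-1 = 16, so b_{17} = -3 - 144 - 3360 - 10080 = -13587.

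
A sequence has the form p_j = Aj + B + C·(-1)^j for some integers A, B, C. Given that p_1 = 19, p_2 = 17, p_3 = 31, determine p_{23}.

151

The three given values yield: A + B - C = 19; 2A + B + C = 17; 3A + B - C = 31.
Subtracting the first from the second: A + 2C = -2.
Subtracting the second from the third: A - 2C = 14.
Solving: C = -4, A = 6, then B = 9.
So p_j = 6·j + 9 + (-4)·(-1)^j; at j=23 this is 151.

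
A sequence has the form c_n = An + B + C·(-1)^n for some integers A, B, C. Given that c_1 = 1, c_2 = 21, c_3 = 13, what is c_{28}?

Write the equations: A + B - C = 1; 2A + B + C = 21; 3A + B - C = 13.
Subtracting the first from the second: A + 2C = 20.
Subtracting the second from the third: A - 2C = -8.
Solving: C = 7, A = 6, then B = 2.
So c_n = 6·n + 2 + 7·(-1)^n; at n=28 this is 177.

177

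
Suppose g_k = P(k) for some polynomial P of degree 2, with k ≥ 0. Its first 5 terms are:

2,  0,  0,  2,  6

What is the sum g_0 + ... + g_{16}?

1st diffs: -2, 0, 2, 4.
2nd diffs: 2, 2, 2 (constant).
Newton forward-difference form: g_k = 2 + (-2)·C(k,1) + 2·C(k,2).
Continuing: …, 12, 20, 30, 42, …, g_{16} = 210.
Summing k = 0..16 (17 terms) gives 1122.

1122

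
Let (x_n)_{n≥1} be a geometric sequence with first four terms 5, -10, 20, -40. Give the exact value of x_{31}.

Common ratio r = -2.
x_n = 5·(-2)^(n-1).
x_{31} = 5·(-2)^30 = 5368709120.

5368709120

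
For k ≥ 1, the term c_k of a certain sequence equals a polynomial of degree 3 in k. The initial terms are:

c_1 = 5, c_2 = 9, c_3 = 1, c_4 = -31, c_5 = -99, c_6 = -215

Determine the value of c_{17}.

1st diffs: 4, -8, -32, -68, -116.
2nd diffs: -12, -24, -36, -48.
3rd diffs: -12, -12, -12 (constant).
So c_k = -2k^3 + 6k^2 + 1.
Evaluating at k = 17 gives c_{17} = -8091.

-8091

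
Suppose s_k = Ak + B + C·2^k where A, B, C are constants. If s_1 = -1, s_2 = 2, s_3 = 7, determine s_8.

260

Write the equations: A + B + 2C = -1; 2A + B + 4C = 2; 3A + B + 8C = 7.
Subtracting the first from the second: A + 2C = 3.
Subtracting the second from the third: A + 4C = 5.
Solving: C = 1, A = 1, then B = -4.
So s_k = 1·k + (-4) + 1·2^k; at k=8 this is 260.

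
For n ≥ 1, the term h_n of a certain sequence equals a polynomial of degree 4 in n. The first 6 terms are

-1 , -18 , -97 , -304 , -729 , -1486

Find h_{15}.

1st diffs: -17, -79, -207, -425, -757.
2nd diffs: -62, -128, -218, -332.
3rd diffs: -66, -90, -114.
4th diffs: -24, -24 (constant).
Newton forward-difference form: h_n = -1 + (-17)·C(n-1,1) + (-62)·C(n-1,2) + (-66)·C(n-1,3) + (-24)·C(n-1,4).
At n = 15: n-1 = 14, so h_{15} = -1 - 238 - 5642 - 24024 - 24024 = -53929.

-53929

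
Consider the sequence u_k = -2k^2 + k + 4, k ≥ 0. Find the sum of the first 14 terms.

Over k = 0..13: Σk = 91, Σk² = 819.
Total = (-2)·819 + (1)·91 + (4)·14 = -1491.

-1491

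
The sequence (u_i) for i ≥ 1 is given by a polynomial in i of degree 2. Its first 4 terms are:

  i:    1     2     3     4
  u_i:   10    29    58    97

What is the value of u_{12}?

1st diffs: 19, 29, 39.
2nd diffs: 10, 10 (constant).
So u_i = 5i^2 + 4i + 1.
Evaluating at i = 12 gives u_{12} = 769.

769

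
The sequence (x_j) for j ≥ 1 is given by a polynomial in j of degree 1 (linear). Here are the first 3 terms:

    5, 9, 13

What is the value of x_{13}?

1st diffs: 4, 4 (constant).
So x_j = 4j + 1.
Evaluating at j = 13 gives x_{13} = 53.

53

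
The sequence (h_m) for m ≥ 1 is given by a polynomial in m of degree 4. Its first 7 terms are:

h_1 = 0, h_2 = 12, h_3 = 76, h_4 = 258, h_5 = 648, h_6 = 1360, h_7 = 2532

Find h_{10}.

10548

1st diffs: 12, 64, 182, 390, 712, 1172.
2nd diffs: 52, 118, 208, 322, 460.
3rd diffs: 66, 90, 114, 138.
4th diffs: 24, 24, 24 (constant).
Newton forward-difference form: h_m = 12·C(m-1,1) + 52·C(m-1,2) + 66·C(m-1,3) + 24·C(m-1,4).
At m = 10: m-1 = 9, so h_{10} = 108 + 1872 + 5544 + 3024 = 10548.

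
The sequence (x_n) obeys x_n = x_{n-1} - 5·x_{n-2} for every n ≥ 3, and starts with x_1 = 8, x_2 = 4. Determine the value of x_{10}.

Step forward from the initial values:
x_3 = -36  x_4 = -56  x_5 = 124  x_6 = 404  x_7 = -216  x_8 = -2236  x_9 = -1156  x_{10} = 10024.

10024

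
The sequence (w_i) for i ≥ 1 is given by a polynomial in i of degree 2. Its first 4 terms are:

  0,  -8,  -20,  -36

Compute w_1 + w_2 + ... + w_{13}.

1st diffs: -8, -12, -16.
2nd diffs: -4, -4 (constant).
Newton forward-difference form: w_i = (-8)·C(i-1,1) + (-4)·C(i-1,2).
Continuing: …, -56, -80, -108, -140, …, w_{13} = -360.
Summing i = 1..13 (13 terms) gives -1768.

-1768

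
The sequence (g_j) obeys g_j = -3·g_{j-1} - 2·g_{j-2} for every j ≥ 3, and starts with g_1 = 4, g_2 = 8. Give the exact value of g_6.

368

Iterate the recurrence:
g_3 = -32;  g_4 = 80;  g_5 = -176;  g_6 = 368.
(Characteristic roots are -1 and -2.)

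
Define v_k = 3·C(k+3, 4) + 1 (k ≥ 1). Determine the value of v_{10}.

C(13, 4) = 715, so v_{10} = 2146.

2146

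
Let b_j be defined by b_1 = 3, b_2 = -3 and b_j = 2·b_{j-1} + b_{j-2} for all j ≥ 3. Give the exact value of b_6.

-51

Compute successive terms:
b_3 = -3, b_4 = -9, b_5 = -21, b_6 = -51.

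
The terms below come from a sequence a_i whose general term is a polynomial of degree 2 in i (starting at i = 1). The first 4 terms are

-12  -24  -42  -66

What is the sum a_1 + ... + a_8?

-768

1st diffs: -12, -18, -24.
2nd diffs: -6, -6 (constant).
Newton forward-difference form: a_i = -12 + (-12)·C(i-1,1) + (-6)·C(i-1,2).
Continuing: -96, -132, -174, -222.
Summing i = 1..8 (8 terms) gives -768.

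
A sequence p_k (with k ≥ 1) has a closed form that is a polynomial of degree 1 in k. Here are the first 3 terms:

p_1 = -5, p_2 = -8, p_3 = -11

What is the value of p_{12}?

1st diffs: -3, -3 (constant).
So p_k = -3k - 2.
Evaluating at k = 12 gives p_{12} = -38.

-38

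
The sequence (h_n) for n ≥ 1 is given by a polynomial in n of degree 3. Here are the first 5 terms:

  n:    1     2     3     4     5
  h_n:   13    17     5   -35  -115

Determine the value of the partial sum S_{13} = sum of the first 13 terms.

1st diffs: 4, -12, -40, -80.
2nd diffs: -16, -28, -40.
3rd diffs: -12, -12 (constant).
So h_n = -2n^3 + 4n^2 + 6n + 5.
Continuing: …, -247, -443, -715, -1075, …, h_{13} = -3635.
Summing n = 1..13 (13 terms) gives -12675.

-12675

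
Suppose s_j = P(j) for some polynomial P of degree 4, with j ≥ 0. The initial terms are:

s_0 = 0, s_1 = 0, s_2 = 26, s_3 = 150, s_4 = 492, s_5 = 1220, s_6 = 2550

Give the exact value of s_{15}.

1st diffs: 0, 26, 124, 342, 728, 1330.
2nd diffs: 26, 98, 218, 386, 602.
3rd diffs: 72, 120, 168, 216.
4th diffs: 48, 48, 48 (constant).
Newton forward-difference form: s_j = 26·C(j,2) + 72·C(j,3) + 48·C(j,4).
At j = 15: j = 15, so s_{15} = 2730 + 32760 + 65520 = 101010.

101010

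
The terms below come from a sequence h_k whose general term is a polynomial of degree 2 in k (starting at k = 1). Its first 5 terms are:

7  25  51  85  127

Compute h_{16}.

1st diffs: 18, 26, 34, 42.
2nd diffs: 8, 8, 8 (constant).
Newton forward-difference form: h_k = 7 + 18·C(k-1,1) + 8·C(k-1,2).
At k = 16: k-1 = 15, so h_{16} = 7 + 270 + 840 = 1117.

1117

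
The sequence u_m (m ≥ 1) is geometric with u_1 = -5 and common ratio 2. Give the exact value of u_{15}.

u_m = (-5)·2^(m-1).
u_{15} = (-5)·2^14 = -81920.

-81920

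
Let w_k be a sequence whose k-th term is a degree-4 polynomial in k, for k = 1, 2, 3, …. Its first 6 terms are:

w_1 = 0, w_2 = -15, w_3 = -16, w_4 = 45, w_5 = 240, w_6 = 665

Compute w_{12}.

16445

1st diffs: -15, -1, 61, 195, 425.
2nd diffs: 14, 62, 134, 230.
3rd diffs: 48, 72, 96.
4th diffs: 24, 24 (constant).
Newton forward-difference form: w_k = (-15)·C(k-1,1) + 14·C(k-1,2) + 48·C(k-1,3) + 24·C(k-1,4).
At k = 12: k-1 = 11, so w_{12} = -165 + 770 + 7920 + 7920 = 16445.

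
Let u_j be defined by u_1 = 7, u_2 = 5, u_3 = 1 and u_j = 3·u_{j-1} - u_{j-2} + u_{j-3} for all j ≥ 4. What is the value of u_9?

1111

Iterate the recurrence:
u_4 = 5; u_5 = 19; u_6 = 53; u_7 = 145; u_8 = 401; u_9 = 1111.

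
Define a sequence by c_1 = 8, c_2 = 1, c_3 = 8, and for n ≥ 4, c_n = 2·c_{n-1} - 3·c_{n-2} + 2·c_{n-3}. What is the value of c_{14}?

337

Compute successive terms:
c_4 = 29; c_5 = 36; c_6 = 1; …; c_{11} = 8; c_{12} = -307; c_{13} = -300; c_{14} = 337.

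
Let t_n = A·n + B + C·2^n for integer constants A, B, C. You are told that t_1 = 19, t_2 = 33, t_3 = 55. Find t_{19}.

At n = 1, 2, 3: A + B + 2C = 19; 2A + B + 4C = 33; 3A + B + 8C = 55.
Subtracting the first from the second: A + 2C = 14.
Subtracting the second from the third: A + 4C = 22.
Solving: C = 4, A = 6, then B = 5.
Therefore t_{19} = 114 + 5 + 4·524288 = 2097271.

2097271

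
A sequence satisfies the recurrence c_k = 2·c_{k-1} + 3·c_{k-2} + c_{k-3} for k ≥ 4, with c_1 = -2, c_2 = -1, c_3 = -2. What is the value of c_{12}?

-67089

Applying the relation repeatedly:
c_4 = -9, c_5 = -25, c_6 = -79, c_7 = -242, c_8 = -746, c_9 = -2297, c_{10} = -7074, c_{11} = -21785, c_{12} = -67089.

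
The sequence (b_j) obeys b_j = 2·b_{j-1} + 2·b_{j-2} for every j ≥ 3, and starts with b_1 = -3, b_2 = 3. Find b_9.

720

Iterate the recurrence:
b_3 = 0  b_4 = 6  b_5 = 12  b_6 = 36  b_7 = 96  b_8 = 264  b_9 = 720.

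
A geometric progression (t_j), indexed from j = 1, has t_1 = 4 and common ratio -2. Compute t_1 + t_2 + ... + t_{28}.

-357913940

t_j = 4·(-2)^(j-1).
S = 4·((-2)^28 - 1)/(-2 - 1) = 4·(268435456 - 1)/(-3) = -357913940.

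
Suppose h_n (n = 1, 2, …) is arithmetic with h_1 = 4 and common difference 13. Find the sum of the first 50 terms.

h_n = 4 + (n - 1)·13.
h_{50} = 641; S = 50·(4 + 641)/2 = 16125.

16125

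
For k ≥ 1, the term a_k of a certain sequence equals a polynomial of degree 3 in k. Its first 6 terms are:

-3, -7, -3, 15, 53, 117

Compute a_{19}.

1st diffs: -4, 4, 18, 38, 64.
2nd diffs: 8, 14, 20, 26.
3rd diffs: 6, 6, 6 (constant).
So a_k = k^3 - 2k^2 - 5k + 3.
Evaluating at k = 19 gives a_{19} = 6045.

6045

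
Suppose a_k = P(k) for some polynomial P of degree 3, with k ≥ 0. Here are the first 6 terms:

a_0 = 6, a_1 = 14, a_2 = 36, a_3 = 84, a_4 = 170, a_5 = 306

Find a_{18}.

1st diffs: 8, 22, 48, 86, 136.
2nd diffs: 14, 26, 38, 50.
3rd diffs: 12, 12, 12 (constant).
Newton forward-difference form: a_k = 6 + 8·C(k,1) + 14·C(k,2) + 12·C(k,3).
At k = 18: k = 18, so a_{18} = 6 + 144 + 2142 + 9792 = 12084.

12084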